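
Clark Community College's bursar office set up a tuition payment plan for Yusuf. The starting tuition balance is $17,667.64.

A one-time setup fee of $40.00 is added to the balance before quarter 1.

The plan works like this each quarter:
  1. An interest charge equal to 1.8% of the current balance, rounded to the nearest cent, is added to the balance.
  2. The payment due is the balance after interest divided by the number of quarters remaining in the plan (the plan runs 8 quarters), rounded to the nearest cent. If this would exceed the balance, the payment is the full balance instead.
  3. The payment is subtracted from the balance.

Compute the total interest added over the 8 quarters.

$1,496.23

# | Opening | Interest | Payment | End bal
1 | $17,707.64 | $318.74 | $2,253.30 | $15,773.08
2 | $15,773.08 | $283.92 | $2,293.86 | $13,763.14
3 | $13,763.14 | $247.74 | $2,335.15 | $11,675.73
4 | $11,675.73 | $210.16 | $2,377.18 | $9,508.71
5 | $9,508.71 | $171.16 | $2,419.97 | $7,259.90
6 | $7,259.90 | $130.68 | $2,463.53 | $4,927.05
7 | $4,927.05 | $88.69 | $2,507.87 | $2,507.87
8 | $2,507.87 | $45.14 | $2,553.01 | $0.00
Total interest: $318.74 + $283.92 + $247.74 + $210.16 + $171.16 + $130.68 + $88.69 + $45.14 = $1,496.23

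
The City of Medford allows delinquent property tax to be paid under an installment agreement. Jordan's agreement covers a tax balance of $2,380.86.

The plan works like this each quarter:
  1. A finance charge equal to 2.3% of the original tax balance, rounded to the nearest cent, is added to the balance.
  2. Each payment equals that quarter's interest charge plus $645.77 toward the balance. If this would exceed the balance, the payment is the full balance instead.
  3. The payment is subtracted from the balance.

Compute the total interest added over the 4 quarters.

# | Opening | Interest | Payment | End bal
1 | $2,380.86 | $54.76 | $700.53 | $1,735.09
2 | $1,735.09 | $54.76 | $700.53 | $1,089.32
3 | $1,089.32 | $54.76 | $700.53 | $443.55
4 | $443.55 | $54.76 | $498.31 | $0.00
Total interest: $54.76 + $54.76 + $54.76 + $54.76 = $219.04

$219.04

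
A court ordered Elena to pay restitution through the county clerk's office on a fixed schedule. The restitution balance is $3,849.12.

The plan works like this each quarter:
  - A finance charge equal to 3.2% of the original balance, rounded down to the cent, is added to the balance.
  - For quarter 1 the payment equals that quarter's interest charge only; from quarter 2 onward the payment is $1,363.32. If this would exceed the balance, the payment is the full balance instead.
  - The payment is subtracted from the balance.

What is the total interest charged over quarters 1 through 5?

$615.85

Quarter 1: opening $3,849.12; interest $123.17 → $3,972.29; payment $123.17; balance $3,849.12
Quarter 2: opening $3,849.12; interest $123.17 → $3,972.29; payment $1,363.32; balance $2,608.97
Quarter 3: opening $2,608.97; interest $123.17 → $2,732.14; payment $1,363.32; balance $1,368.82
Quarter 4: opening $1,368.82; interest $123.17 → $1,491.99; payment $1,363.32; balance $128.67
Quarter 5: opening $128.67; interest $123.17 → $251.84; payment $251.84; balance $0.00
Total interest: $123.17 + $123.17 + $123.17 + $123.17 + $123.17 = $615.85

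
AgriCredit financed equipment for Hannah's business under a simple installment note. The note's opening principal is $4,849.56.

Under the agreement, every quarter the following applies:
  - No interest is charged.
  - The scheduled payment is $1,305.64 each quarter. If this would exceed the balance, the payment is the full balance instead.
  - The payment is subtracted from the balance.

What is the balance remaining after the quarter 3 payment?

$932.64

Quarter 1: opening $4,849.56; payment $1,305.64; balance $3,543.92
Quarter 2: opening $3,543.92; payment $1,305.64; balance $2,238.28
Quarter 3: opening $2,238.28; payment $1,305.64; balance $932.64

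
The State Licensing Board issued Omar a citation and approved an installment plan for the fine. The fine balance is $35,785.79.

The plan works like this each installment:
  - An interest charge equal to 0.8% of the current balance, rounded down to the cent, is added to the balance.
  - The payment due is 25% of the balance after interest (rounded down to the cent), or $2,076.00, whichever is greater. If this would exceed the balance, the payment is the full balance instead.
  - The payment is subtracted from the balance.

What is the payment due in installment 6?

$2,226.99

Installment 1: $35,785.79 +$286.28 interest = $36,072.07; pay $9,018.01 → $27,054.06
Installment 2: $27,054.06 +$216.43 interest = $27,270.49; pay $6,817.62 → $20,452.87
Installment 3: $20,452.87 +$163.62 interest = $20,616.49; pay $5,154.12 → $15,462.37
Installment 4: $15,462.37 +$123.69 interest = $15,586.06; pay $3,896.51 → $11,689.55
Installment 5: $11,689.55 +$93.51 interest = $11,783.06; pay $2,945.76 → $8,837.30
Installment 6: $8,837.30 +$70.69 interest = $8,907.99; pay $2,226.99 → $6,681.00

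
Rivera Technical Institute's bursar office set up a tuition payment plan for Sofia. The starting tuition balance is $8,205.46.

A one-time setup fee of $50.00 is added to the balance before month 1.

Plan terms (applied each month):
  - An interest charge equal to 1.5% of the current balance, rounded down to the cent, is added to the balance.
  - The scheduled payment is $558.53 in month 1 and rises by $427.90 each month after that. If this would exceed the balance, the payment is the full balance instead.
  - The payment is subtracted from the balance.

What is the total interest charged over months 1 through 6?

# | Opening | Interest | Payment | End bal
1 | $8,255.46 | $123.83 | $558.53 | $7,820.76
2 | $7,820.76 | $117.31 | $986.43 | $6,951.64
3 | $6,951.64 | $104.27 | $1,414.33 | $5,641.58
4 | $5,641.58 | $84.62 | $1,842.23 | $3,883.97
5 | $3,883.97 | $58.25 | $2,270.13 | $1,672.09
6 | $1,672.09 | $25.08 | $1,697.17 | $0.00
Total interest: $123.83 + $117.31 + $104.27 + $84.62 + $58.25 + $25.08 = $513.36

$513.36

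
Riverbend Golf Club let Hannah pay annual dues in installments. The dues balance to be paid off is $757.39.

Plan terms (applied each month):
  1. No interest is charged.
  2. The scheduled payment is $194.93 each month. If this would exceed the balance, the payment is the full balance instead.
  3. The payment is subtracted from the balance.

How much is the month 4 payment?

$172.60

Month 1: opening $757.39; payment $194.93; balance $562.46
Month 2: opening $562.46; payment $194.93; balance $367.53
Month 3: opening $367.53; payment $194.93; balance $172.60
Month 4: opening $172.60; payment $172.60; balance $0.00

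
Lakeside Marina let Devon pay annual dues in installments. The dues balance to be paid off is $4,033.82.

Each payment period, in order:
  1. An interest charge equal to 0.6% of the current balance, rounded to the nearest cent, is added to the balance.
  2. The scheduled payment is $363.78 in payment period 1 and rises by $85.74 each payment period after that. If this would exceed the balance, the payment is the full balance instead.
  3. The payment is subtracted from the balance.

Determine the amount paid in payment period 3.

Payment period 1: $4,033.82 +$24.20 interest = $4,058.02; pay $363.78 → $3,694.24
Payment period 2: $3,694.24 +$22.17 interest = $3,716.41; pay $449.52 → $3,266.89
Payment period 3: $3,266.89 +$19.60 interest = $3,286.49; pay $535.26 → $2,751.23

$535.26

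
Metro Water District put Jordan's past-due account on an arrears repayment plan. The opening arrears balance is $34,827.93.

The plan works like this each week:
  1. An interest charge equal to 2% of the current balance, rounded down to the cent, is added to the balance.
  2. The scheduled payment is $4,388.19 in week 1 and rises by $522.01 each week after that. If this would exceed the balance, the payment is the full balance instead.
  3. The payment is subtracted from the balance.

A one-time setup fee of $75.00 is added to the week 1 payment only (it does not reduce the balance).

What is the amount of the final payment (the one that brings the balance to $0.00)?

Week 1: $34,827.93 +$696.55 interest = $35,524.48; pay $4,388.19 (+ $75.00 fee) → $31,136.29
Week 2: $31,136.29 +$622.72 interest = $31,759.01; pay $4,910.20 → $26,848.81
Week 3: $26,848.81 +$536.97 interest = $27,385.78; pay $5,432.21 → $21,953.57
Week 4: $21,953.57 +$439.07 interest = $22,392.64; pay $5,954.22 → $16,438.42
Week 5: $16,438.42 +$328.76 interest = $16,767.18; pay $6,476.23 → $10,290.95
Week 6: $10,290.95 +$205.81 interest = $10,496.76; pay $6,998.24 → $3,498.52
Week 7: $3,498.52 +$69.97 interest = $3,568.49; pay $3,568.49 → $0.00

$3,568.49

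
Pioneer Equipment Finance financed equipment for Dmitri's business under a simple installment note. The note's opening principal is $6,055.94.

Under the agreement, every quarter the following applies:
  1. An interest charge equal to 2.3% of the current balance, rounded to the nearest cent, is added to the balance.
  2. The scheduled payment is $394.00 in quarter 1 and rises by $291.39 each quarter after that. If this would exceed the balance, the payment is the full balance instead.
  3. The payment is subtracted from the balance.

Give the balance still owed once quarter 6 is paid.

Quarter 1: opening $6,055.94; interest $139.29 → $6,195.23; payment $394.00; balance $5,801.23
Quarter 2: opening $5,801.23; interest $133.43 → $5,934.66; payment $685.39; balance $5,249.27
Quarter 3: opening $5,249.27; interest $120.73 → $5,370.00; payment $976.78; balance $4,393.22
Quarter 4: opening $4,393.22; interest $101.04 → $4,494.26; payment $1,268.17; balance $3,226.09
Quarter 5: opening $3,226.09; interest $74.20 → $3,300.29; payment $1,559.56; balance $1,740.73
Quarter 6: opening $1,740.73; interest $40.04 → $1,780.77; payment $1,780.77; balance $0.00

$0.00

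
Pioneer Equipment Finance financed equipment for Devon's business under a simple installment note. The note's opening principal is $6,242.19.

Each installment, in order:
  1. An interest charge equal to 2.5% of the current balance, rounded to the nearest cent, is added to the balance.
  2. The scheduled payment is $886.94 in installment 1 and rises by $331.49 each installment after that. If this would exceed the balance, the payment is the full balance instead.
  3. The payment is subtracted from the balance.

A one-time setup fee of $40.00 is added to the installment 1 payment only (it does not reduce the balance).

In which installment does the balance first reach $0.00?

5

Installment 1: opening $6,242.19; interest $156.05 → $6,398.24; payment $886.94 (+ $40.00 fee); balance $5,511.30
Installment 2: opening $5,511.30; interest $137.78 → $5,649.08; payment $1,218.43; balance $4,430.65
Installment 3: opening $4,430.65; interest $110.77 → $4,541.42; payment $1,549.92; balance $2,991.50
Installment 4: opening $2,991.50; interest $74.79 → $3,066.29; payment $1,881.41; balance $1,184.88
Installment 5: opening $1,184.88; interest $29.62 → $1,214.50; payment $1,214.50; balance $0.00
Balance reaches $0.00 in installment 5.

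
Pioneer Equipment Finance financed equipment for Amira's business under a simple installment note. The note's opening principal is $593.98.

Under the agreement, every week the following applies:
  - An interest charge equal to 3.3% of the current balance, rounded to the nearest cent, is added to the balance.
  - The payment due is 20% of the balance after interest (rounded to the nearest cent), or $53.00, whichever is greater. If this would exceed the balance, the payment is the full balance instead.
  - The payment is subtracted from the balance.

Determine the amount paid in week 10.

$39.23

Week 1: opening $593.98; interest $19.60 → $613.58; payment $122.72; balance $490.86
Week 2: opening $490.86; interest $16.20 → $507.06; payment $101.41; balance $405.65
Week 3: opening $405.65; interest $13.39 → $419.04; payment $83.81; balance $335.23
Week 4: opening $335.23; interest $11.06 → $346.29; payment $69.26; balance $277.03
Week 5: opening $277.03; interest $9.14 → $286.17; payment $57.23; balance $228.94
Week 6: opening $228.94; interest $7.56 → $236.50; payment $53.00; balance $183.50
Week 7: opening $183.50; interest $6.06 → $189.56; payment $53.00; balance $136.56
Week 8: opening $136.56; interest $4.51 → $141.07; payment $53.00; balance $88.07
Week 9: opening $88.07; interest $2.91 → $90.98; payment $53.00; balance $37.98
Week 10: opening $37.98; interest $1.25 → $39.23; payment $39.23; balance $0.00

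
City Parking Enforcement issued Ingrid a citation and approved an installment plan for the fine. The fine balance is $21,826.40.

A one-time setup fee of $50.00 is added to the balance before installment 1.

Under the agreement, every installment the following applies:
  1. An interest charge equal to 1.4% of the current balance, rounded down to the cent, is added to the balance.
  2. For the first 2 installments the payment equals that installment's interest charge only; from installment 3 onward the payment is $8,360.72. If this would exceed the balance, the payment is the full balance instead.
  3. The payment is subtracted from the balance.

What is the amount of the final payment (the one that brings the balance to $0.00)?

Installment 1: opening $21,876.40; interest $306.26 → $22,182.66; payment $306.26; balance $21,876.40
Installment 2: opening $21,876.40; interest $306.26 → $22,182.66; payment $306.26; balance $21,876.40
Installment 3: opening $21,876.40; interest $306.26 → $22,182.66; payment $8,360.72; balance $13,821.94
Installment 4: opening $13,821.94; interest $193.50 → $14,015.44; payment $8,360.72; balance $5,654.72
Installment 5: opening $5,654.72; interest $79.16 → $5,733.88; payment $5,733.88; balance $0.00

$5,733.88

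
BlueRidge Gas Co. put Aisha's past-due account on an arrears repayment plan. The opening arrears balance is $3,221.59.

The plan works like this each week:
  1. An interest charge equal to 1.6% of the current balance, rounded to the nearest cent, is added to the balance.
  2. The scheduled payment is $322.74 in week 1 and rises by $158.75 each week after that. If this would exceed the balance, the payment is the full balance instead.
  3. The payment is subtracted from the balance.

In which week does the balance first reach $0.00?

6

# | Opening | Interest | Payment | End bal
1 | $3,221.59 | $51.55 | $322.74 | $2,950.40
2 | $2,950.40 | $47.21 | $481.49 | $2,516.12
3 | $2,516.12 | $40.26 | $640.24 | $1,916.14
4 | $1,916.14 | $30.66 | $798.99 | $1,147.81
5 | $1,147.81 | $18.36 | $957.74 | $208.43
6 | $208.43 | $3.33 | $211.76 | $0.00
Balance reaches $0.00 in week 6.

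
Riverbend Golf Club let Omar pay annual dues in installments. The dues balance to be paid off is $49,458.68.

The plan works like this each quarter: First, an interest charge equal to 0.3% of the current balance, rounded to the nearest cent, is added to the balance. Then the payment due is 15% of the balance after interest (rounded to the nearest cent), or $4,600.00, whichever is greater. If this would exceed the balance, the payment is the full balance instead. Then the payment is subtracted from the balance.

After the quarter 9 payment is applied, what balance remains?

Quarter 1: $49,458.68 +$148.38 interest = $49,607.06; pay $7,441.06 → $42,166.00
Quarter 2: $42,166.00 +$126.50 interest = $42,292.50; pay $6,343.88 → $35,948.62
Quarter 3: $35,948.62 +$107.85 interest = $36,056.47; pay $5,408.47 → $30,648.00
Quarter 4: $30,648.00 +$91.94 interest = $30,739.94; pay $4,610.99 → $26,128.95
Quarter 5: $26,128.95 +$78.39 interest = $26,207.34; pay $4,600.00 → $21,607.34
Quarter 6: $21,607.34 +$64.82 interest = $21,672.16; pay $4,600.00 → $17,072.16
Quarter 7: $17,072.16 +$51.22 interest = $17,123.38; pay $4,600.00 → $12,523.38
Quarter 8: $12,523.38 +$37.57 interest = $12,560.95; pay $4,600.00 → $7,960.95
Quarter 9: $7,960.95 +$23.88 interest = $7,984.83; pay $4,600.00 → $3,384.83

$3,384.83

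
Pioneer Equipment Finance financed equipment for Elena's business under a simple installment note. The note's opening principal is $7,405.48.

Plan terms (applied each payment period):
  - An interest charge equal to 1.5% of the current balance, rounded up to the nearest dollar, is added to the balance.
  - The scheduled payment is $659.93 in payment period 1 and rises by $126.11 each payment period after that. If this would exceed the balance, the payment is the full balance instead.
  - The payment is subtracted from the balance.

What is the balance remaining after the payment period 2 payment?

Payment period 1: opening $7,405.48; interest $112.00 → $7,517.48; payment $659.93; balance $6,857.55
Payment period 2: opening $6,857.55; interest $103.00 → $6,960.55; payment $786.04; balance $6,174.51

$6,174.51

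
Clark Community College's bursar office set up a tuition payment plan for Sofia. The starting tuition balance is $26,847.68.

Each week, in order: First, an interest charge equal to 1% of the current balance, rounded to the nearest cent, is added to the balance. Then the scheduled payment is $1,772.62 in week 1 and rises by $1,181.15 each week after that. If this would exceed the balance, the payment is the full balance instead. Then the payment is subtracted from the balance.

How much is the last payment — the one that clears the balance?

$7,317.29

# | Opening | Interest | Payment | End bal
1 | $26,847.68 | $268.48 | $1,772.62 | $25,343.54
2 | $25,343.54 | $253.44 | $2,953.77 | $22,643.21
3 | $22,643.21 | $226.43 | $4,134.92 | $18,734.72
4 | $18,734.72 | $187.35 | $5,316.07 | $13,606.00
5 | $13,606.00 | $136.06 | $6,497.22 | $7,244.84
6 | $7,244.84 | $72.45 | $7,317.29 | $0.00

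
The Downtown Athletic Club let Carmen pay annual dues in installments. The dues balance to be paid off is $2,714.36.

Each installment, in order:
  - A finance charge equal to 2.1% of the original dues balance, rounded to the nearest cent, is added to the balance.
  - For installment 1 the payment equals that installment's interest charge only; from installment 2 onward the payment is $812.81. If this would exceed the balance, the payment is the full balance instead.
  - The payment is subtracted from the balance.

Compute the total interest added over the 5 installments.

Installment 1: $2,714.36 +$57.00 interest = $2,771.36; pay $57.00 → $2,714.36
Installment 2: $2,714.36 +$57.00 interest = $2,771.36; pay $812.81 → $1,958.55
Installment 3: $1,958.55 +$57.00 interest = $2,015.55; pay $812.81 → $1,202.74
Installment 4: $1,202.74 +$57.00 interest = $1,259.74; pay $812.81 → $446.93
Installment 5: $446.93 +$57.00 interest = $503.93; pay $503.93 → $0.00
Total interest: $57.00 + $57.00 + $57.00 + $57.00 + $57.00 = $285.00

$285.00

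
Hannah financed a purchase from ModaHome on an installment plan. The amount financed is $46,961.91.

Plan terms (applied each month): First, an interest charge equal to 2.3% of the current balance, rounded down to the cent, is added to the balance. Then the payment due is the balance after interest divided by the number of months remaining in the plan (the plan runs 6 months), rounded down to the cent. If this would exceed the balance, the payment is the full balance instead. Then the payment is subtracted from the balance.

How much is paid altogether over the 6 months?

Month 1: opening $46,961.91; interest $1,080.12 → $48,042.03; payment $8,007.00; balance $40,035.03
Month 2: opening $40,035.03; interest $920.80 → $40,955.83; payment $8,191.16; balance $32,764.67
Month 3: opening $32,764.67; interest $753.58 → $33,518.25; payment $8,379.56; balance $25,138.69
Month 4: opening $25,138.69; interest $578.18 → $25,716.87; payment $8,572.29; balance $17,144.58
Month 5: opening $17,144.58; interest $394.32 → $17,538.90; payment $8,769.45; balance $8,769.45
Month 6: opening $8,769.45; interest $201.69 → $8,971.14; payment $8,971.14; balance $0.00
Total paid: $50,890.60

$50,890.60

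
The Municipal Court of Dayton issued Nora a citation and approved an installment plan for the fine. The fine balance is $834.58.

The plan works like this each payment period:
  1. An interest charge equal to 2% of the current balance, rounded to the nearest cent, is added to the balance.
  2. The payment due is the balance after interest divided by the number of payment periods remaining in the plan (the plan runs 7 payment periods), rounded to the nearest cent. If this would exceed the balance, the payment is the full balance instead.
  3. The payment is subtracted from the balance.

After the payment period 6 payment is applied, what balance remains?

$134.27

Payment period 1: $834.58 +$16.69 interest = $851.27; pay $121.61 → $729.66
Payment period 2: $729.66 +$14.59 interest = $744.25; pay $124.04 → $620.21
Payment period 3: $620.21 +$12.40 interest = $632.61; pay $126.52 → $506.09
Payment period 4: $506.09 +$10.12 interest = $516.21; pay $129.05 → $387.16
Payment period 5: $387.16 +$7.74 interest = $394.90; pay $131.63 → $263.27
Payment period 6: $263.27 +$5.27 interest = $268.54; pay $134.27 → $134.27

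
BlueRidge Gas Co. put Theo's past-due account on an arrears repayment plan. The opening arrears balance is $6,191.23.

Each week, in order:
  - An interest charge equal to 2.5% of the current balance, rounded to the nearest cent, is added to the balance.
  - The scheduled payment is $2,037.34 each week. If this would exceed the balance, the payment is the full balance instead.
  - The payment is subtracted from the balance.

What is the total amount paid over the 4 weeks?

$6,523.24

Week 1: $6,191.23 +$154.78 interest = $6,346.01; pay $2,037.34 → $4,308.67
Week 2: $4,308.67 +$107.72 interest = $4,416.39; pay $2,037.34 → $2,379.05
Week 3: $2,379.05 +$59.48 interest = $2,438.53; pay $2,037.34 → $401.19
Week 4: $401.19 +$10.03 interest = $411.22; pay $411.22 → $0.00
Total paid: $6,523.24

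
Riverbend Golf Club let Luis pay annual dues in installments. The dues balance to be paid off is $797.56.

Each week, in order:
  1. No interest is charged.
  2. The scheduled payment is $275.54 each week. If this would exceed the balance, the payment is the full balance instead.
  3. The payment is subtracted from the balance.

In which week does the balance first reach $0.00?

3

# | Opening | Payment | End bal
1 | $797.56 | $275.54 | $522.02
2 | $522.02 | $275.54 | $246.48
3 | $246.48 | $246.48 | $0.00
Balance reaches $0.00 in week 3.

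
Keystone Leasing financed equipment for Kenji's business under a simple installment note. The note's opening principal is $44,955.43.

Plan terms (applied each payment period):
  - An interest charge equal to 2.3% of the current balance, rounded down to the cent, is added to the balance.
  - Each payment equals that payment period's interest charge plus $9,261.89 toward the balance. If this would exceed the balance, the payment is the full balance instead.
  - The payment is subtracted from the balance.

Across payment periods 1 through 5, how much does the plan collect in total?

# | Opening | Interest | Payment | End bal
1 | $44,955.43 | $1,033.97 | $10,295.86 | $35,693.54
2 | $35,693.54 | $820.95 | $10,082.84 | $26,431.65
3 | $26,431.65 | $607.92 | $9,869.81 | $17,169.76
4 | $17,169.76 | $394.90 | $9,656.79 | $7,907.87
5 | $7,907.87 | $181.88 | $8,089.75 | $0.00
Total paid: $47,995.05

$47,995.05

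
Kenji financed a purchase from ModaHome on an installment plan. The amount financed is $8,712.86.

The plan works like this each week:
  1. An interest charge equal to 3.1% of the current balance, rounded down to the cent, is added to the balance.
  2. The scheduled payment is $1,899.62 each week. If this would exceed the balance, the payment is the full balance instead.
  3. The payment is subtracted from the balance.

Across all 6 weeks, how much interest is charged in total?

Week 1: opening $8,712.86; interest $270.09 → $8,982.95; payment $1,899.62; balance $7,083.33
Week 2: opening $7,083.33; interest $219.58 → $7,302.91; payment $1,899.62; balance $5,403.29
Week 3: opening $5,403.29; interest $167.50 → $5,570.79; payment $1,899.62; balance $3,671.17
Week 4: opening $3,671.17; interest $113.80 → $3,784.97; payment $1,899.62; balance $1,885.35
Week 5: opening $1,885.35; interest $58.44 → $1,943.79; payment $1,899.62; balance $44.17
Week 6: opening $44.17; interest $1.36 → $45.53; payment $45.53; balance $0.00
Total interest: $270.09 + $219.58 + $167.50 + $113.80 + $58.44 + $1.36 = $830.77

$830.77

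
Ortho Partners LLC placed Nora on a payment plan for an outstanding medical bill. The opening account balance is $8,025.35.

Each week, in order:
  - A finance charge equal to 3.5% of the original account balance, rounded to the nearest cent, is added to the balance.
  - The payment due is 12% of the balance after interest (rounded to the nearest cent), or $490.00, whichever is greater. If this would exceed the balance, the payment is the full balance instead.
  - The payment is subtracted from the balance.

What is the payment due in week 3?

$835.25

Week 1: opening $8,025.35; interest $280.89 → $8,306.24; payment $996.75; balance $7,309.49
Week 2: opening $7,309.49; interest $280.89 → $7,590.38; payment $910.85; balance $6,679.53
Week 3: opening $6,679.53; interest $280.89 → $6,960.42; payment $835.25; balance $6,125.17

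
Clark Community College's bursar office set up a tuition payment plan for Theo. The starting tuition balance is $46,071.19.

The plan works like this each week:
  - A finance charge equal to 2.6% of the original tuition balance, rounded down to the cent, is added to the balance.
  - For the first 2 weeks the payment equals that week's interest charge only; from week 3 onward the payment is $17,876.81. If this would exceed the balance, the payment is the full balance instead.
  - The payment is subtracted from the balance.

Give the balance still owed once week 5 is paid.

$0.00

Week 1: opening $46,071.19; interest $1,197.85 → $47,269.04; payment $1,197.85; balance $46,071.19
Week 2: opening $46,071.19; interest $1,197.85 → $47,269.04; payment $1,197.85; balance $46,071.19
Week 3: opening $46,071.19; interest $1,197.85 → $47,269.04; payment $17,876.81; balance $29,392.23
Week 4: opening $29,392.23; interest $1,197.85 → $30,590.08; payment $17,876.81; balance $12,713.27
Week 5: opening $12,713.27; interest $1,197.85 → $13,911.12; payment $13,911.12; balance $0.00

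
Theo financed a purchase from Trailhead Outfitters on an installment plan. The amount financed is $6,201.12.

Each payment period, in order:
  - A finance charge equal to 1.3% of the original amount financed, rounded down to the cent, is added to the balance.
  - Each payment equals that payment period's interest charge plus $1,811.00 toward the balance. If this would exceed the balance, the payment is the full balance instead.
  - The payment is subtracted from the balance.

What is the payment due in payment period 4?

$848.73

Payment period 1: $6,201.12 +$80.61 interest = $6,281.73; pay $1,891.61 → $4,390.12
Payment period 2: $4,390.12 +$80.61 interest = $4,470.73; pay $1,891.61 → $2,579.12
Payment period 3: $2,579.12 +$80.61 interest = $2,659.73; pay $1,891.61 → $768.12
Payment period 4: $768.12 +$80.61 interest = $848.73; pay $848.73 → $0.00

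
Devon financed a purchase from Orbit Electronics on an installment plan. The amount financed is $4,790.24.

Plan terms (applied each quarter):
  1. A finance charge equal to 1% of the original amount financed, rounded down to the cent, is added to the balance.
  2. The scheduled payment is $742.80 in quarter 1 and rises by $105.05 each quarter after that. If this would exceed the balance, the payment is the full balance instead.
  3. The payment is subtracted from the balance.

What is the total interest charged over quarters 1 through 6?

Quarter 1: $4,790.24 +$47.90 interest = $4,838.14; pay $742.80 → $4,095.34
Quarter 2: $4,095.34 +$47.90 interest = $4,143.24; pay $847.85 → $3,295.39
Quarter 3: $3,295.39 +$47.90 interest = $3,343.29; pay $952.90 → $2,390.39
Quarter 4: $2,390.39 +$47.90 interest = $2,438.29; pay $1,057.95 → $1,380.34
Quarter 5: $1,380.34 +$47.90 interest = $1,428.24; pay $1,163.00 → $265.24
Quarter 6: $265.24 +$47.90 interest = $313.14; pay $313.14 → $0.00
Total interest: $47.90 + $47.90 + $47.90 + $47.90 + $47.90 + $47.90 = $287.40

$287.40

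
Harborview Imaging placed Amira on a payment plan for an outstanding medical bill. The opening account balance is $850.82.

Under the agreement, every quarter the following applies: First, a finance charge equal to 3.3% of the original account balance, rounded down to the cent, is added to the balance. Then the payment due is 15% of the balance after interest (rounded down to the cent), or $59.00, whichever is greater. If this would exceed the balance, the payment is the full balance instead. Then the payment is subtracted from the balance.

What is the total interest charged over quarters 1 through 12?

$336.84

Quarter 1: $850.82 +$28.07 interest = $878.89; pay $131.83 → $747.06
Quarter 2: $747.06 +$28.07 interest = $775.13; pay $116.26 → $658.87
Quarter 3: $658.87 +$28.07 interest = $686.94; pay $103.04 → $583.90
Quarter 4: $583.90 +$28.07 interest = $611.97; pay $91.79 → $520.18
Quarter 5: $520.18 +$28.07 interest = $548.25; pay $82.23 → $466.02
Quarter 6: $466.02 +$28.07 interest = $494.09; pay $74.11 → $419.98
Quarter 7: $419.98 +$28.07 interest = $448.05; pay $67.20 → $380.85
Quarter 8: $380.85 +$28.07 interest = $408.92; pay $61.33 → $347.59
Quarter 9: $347.59 +$28.07 interest = $375.66; pay $59.00 → $316.66
Quarter 10: $316.66 +$28.07 interest = $344.73; pay $59.00 → $285.73
Quarter 11: $285.73 +$28.07 interest = $313.80; pay $59.00 → $254.80
Quarter 12: $254.80 +$28.07 interest = $282.87; pay $59.00 → $223.87
Total interest: $28.07 + $28.07 + $28.07 + $28.07 + $28.07 + $28.07 + $28.07 + $28.07 + $28.07 + $28.07 + $28.07 + $28.07 = $336.84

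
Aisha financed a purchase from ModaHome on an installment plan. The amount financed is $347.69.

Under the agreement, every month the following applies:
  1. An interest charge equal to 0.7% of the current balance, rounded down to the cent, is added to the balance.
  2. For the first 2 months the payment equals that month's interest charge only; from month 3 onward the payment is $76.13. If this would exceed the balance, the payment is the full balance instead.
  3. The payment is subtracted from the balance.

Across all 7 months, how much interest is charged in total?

$11.80

# | Opening | Interest | Payment | End bal
1 | $347.69 | $2.43 | $2.43 | $347.69
2 | $347.69 | $2.43 | $2.43 | $347.69
3 | $347.69 | $2.43 | $76.13 | $273.99
4 | $273.99 | $1.91 | $76.13 | $199.77
5 | $199.77 | $1.39 | $76.13 | $125.03
6 | $125.03 | $0.87 | $76.13 | $49.77
7 | $49.77 | $0.34 | $50.11 | $0.00
Total interest: $2.43 + $2.43 + $2.43 + $1.91 + $1.39 + $0.87 + $0.34 = $11.80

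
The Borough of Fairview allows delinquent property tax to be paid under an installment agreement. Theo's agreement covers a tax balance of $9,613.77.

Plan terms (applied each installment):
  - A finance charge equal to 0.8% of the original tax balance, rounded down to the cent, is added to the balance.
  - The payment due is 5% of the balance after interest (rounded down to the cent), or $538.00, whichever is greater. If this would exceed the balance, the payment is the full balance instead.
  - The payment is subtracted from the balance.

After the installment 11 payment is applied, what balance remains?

$4,541.78

# | Opening | Interest | Payment | End bal
1 | $9,613.77 | $76.91 | $538.00 | $9,152.68
2 | $9,152.68 | $76.91 | $538.00 | $8,691.59
3 | $8,691.59 | $76.91 | $538.00 | $8,230.50
4 | $8,230.50 | $76.91 | $538.00 | $7,769.41
5 | $7,769.41 | $76.91 | $538.00 | $7,308.32
6 | $7,308.32 | $76.91 | $538.00 | $6,847.23
7 | $6,847.23 | $76.91 | $538.00 | $6,386.14
8 | $6,386.14 | $76.91 | $538.00 | $5,925.05
9 | $5,925.05 | $76.91 | $538.00 | $5,463.96
10 | $5,463.96 | $76.91 | $538.00 | $5,002.87
11 | $5,002.87 | $76.91 | $538.00 | $4,541.78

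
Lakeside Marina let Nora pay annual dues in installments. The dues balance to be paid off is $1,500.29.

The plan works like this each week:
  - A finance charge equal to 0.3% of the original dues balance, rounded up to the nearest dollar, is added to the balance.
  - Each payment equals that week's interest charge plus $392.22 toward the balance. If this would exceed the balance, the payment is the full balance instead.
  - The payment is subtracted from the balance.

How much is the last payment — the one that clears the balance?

$328.63

Week 1: $1,500.29 +$5.00 interest = $1,505.29; pay $397.22 → $1,108.07
Week 2: $1,108.07 +$5.00 interest = $1,113.07; pay $397.22 → $715.85
Week 3: $715.85 +$5.00 interest = $720.85; pay $397.22 → $323.63
Week 4: $323.63 +$5.00 interest = $328.63; pay $328.63 → $0.00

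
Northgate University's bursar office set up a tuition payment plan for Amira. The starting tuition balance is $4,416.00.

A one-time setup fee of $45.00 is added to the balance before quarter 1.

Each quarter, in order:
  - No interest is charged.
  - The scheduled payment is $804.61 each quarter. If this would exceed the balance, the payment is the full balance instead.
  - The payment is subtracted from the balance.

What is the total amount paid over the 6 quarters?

$4,461.00

Quarter 1: $4,461.00 − $804.61 → $3,656.39
Quarter 2: $3,656.39 − $804.61 → $2,851.78
Quarter 3: $2,851.78 − $804.61 → $2,047.17
Quarter 4: $2,047.17 − $804.61 → $1,242.56
Quarter 5: $1,242.56 − $804.61 → $437.95
Quarter 6: $437.95 − $437.95 → $0.00
Total paid: $4,461.00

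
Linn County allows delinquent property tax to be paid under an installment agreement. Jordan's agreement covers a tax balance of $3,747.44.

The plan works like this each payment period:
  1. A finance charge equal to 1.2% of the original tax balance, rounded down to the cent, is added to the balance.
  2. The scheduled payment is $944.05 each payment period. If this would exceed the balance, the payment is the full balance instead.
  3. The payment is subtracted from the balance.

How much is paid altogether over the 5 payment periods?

$3,972.24

# | Opening | Interest | Payment | End bal
1 | $3,747.44 | $44.96 | $944.05 | $2,848.35
2 | $2,848.35 | $44.96 | $944.05 | $1,949.26
3 | $1,949.26 | $44.96 | $944.05 | $1,050.17
4 | $1,050.17 | $44.96 | $944.05 | $151.08
5 | $151.08 | $44.96 | $196.04 | $0.00
Total paid: $3,972.24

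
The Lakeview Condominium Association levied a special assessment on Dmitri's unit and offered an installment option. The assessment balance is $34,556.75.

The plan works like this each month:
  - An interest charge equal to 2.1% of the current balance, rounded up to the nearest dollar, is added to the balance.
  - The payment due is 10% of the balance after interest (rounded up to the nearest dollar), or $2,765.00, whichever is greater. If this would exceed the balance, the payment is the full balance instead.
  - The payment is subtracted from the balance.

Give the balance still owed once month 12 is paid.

$5,248.75

Month 1: $34,556.75 +$726.00 interest = $35,282.75; pay $3,529.00 → $31,753.75
Month 2: $31,753.75 +$667.00 interest = $32,420.75; pay $3,243.00 → $29,177.75
Month 3: $29,177.75 +$613.00 interest = $29,790.75; pay $2,980.00 → $26,810.75
Month 4: $26,810.75 +$564.00 interest = $27,374.75; pay $2,765.00 → $24,609.75
Month 5: $24,609.75 +$517.00 interest = $25,126.75; pay $2,765.00 → $22,361.75
Month 6: $22,361.75 +$470.00 interest = $22,831.75; pay $2,765.00 → $20,066.75
Month 7: $20,066.75 +$422.00 interest = $20,488.75; pay $2,765.00 → $17,723.75
Month 8: $17,723.75 +$373.00 interest = $18,096.75; pay $2,765.00 → $15,331.75
Month 9: $15,331.75 +$322.00 interest = $15,653.75; pay $2,765.00 → $12,888.75
Month 10: $12,888.75 +$271.00 interest = $13,159.75; pay $2,765.00 → $10,394.75
Month 11: $10,394.75 +$219.00 interest = $10,613.75; pay $2,765.00 → $7,848.75
Month 12: $7,848.75 +$165.00 interest = $8,013.75; pay $2,765.00 → $5,248.75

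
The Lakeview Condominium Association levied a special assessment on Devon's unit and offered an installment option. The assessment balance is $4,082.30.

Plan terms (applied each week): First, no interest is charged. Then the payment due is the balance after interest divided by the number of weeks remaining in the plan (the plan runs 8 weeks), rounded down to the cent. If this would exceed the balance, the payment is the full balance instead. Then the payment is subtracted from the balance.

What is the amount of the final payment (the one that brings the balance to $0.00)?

Week 1: opening $4,082.30; payment $510.28; balance $3,572.02
Week 2: opening $3,572.02; payment $510.28; balance $3,061.74
Week 3: opening $3,061.74; payment $510.29; balance $2,551.45
Week 4: opening $2,551.45; payment $510.29; balance $2,041.16
Week 5: opening $2,041.16; payment $510.29; balance $1,530.87
Week 6: opening $1,530.87; payment $510.29; balance $1,020.58
Week 7: opening $1,020.58; payment $510.29; balance $510.29
Week 8: opening $510.29; payment $510.29; balance $0.00

$510.29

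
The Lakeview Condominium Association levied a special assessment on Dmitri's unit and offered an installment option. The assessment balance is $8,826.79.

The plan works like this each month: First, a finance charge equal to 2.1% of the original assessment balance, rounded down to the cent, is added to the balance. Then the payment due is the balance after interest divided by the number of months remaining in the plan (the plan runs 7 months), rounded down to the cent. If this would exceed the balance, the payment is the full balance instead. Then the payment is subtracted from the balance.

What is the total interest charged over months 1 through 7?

Month 1: $8,826.79 +$185.36 interest = $9,012.15; pay $1,287.45 → $7,724.70
Month 2: $7,724.70 +$185.36 interest = $7,910.06; pay $1,318.34 → $6,591.72
Month 3: $6,591.72 +$185.36 interest = $6,777.08; pay $1,355.41 → $5,421.67
Month 4: $5,421.67 +$185.36 interest = $5,607.03; pay $1,401.75 → $4,205.28
Month 5: $4,205.28 +$185.36 interest = $4,390.64; pay $1,463.54 → $2,927.10
Month 6: $2,927.10 +$185.36 interest = $3,112.46; pay $1,556.23 → $1,556.23
Month 7: $1,556.23 +$185.36 interest = $1,741.59; pay $1,741.59 → $0.00
Total interest: $185.36 + $185.36 + $185.36 + $185.36 + $185.36 + $185.36 + $185.36 = $1,297.52

$1,297.52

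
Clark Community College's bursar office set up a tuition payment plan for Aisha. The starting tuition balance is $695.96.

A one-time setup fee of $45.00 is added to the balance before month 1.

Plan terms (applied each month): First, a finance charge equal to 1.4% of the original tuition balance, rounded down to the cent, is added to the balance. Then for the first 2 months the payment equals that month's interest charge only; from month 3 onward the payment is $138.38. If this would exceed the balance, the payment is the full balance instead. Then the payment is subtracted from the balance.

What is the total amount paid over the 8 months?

Month 1: $740.96 +$9.74 interest = $750.70; pay $9.74 → $740.96
Month 2: $740.96 +$9.74 interest = $750.70; pay $9.74 → $740.96
Month 3: $740.96 +$9.74 interest = $750.70; pay $138.38 → $612.32
Month 4: $612.32 +$9.74 interest = $622.06; pay $138.38 → $483.68
Month 5: $483.68 +$9.74 interest = $493.42; pay $138.38 → $355.04
Month 6: $355.04 +$9.74 interest = $364.78; pay $138.38 → $226.40
Month 7: $226.40 +$9.74 interest = $236.14; pay $138.38 → $97.76
Month 8: $97.76 +$9.74 interest = $107.50; pay $107.50 → $0.00
Total paid: $818.88

$818.88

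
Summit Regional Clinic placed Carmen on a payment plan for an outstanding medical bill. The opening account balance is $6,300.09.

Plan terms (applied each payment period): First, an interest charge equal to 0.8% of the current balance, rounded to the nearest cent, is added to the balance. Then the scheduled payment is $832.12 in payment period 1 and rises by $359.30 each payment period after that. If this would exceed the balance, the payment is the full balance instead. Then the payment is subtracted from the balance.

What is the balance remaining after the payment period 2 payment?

Payment period 1: $6,300.09 +$50.40 interest = $6,350.49; pay $832.12 → $5,518.37
Payment period 2: $5,518.37 +$44.15 interest = $5,562.52; pay $1,191.42 → $4,371.10

$4,371.10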